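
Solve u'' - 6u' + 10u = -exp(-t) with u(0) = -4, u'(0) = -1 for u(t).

Characteristic equation r² - 6r + 10 = 0 has discriminant (-6)² - 4·(10) = -4 < 0, so r = 3 ± i.
Hence u_h = C1*cos(t)*exp(3*t) + C2*exp(3*t)*sin(t).
Try u_p = A*exp(-t). Substituting into the equation and dividing by exp(-t) gives A = -1/17, so u_p = -exp(-t)/17.
General solution: u = -exp(-t)/17 + C1*cos(t)*exp(3*t) + C2*exp(3*t)*sin(t).
Apply the initial conditions: u(0) = -1/17 + C1 = -4 and u'(0) = 1/17 + C2 + 3*C1 = -1. Solving gives C1 = -67/17, C2 = 183/17.

u = -exp(-t)/17 - 67*cos(t)*exp(3*t)/17 + 183*exp(3*t)*sin(t)/17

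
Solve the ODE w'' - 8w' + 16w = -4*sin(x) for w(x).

Characteristic equation r² - 8r + 16 = 0 has discriminant (-8)² - 4·(16) = 0, so r = 4 is a repeated root.
Hence w_h = (C1 + C2*x)*exp(4*x).
Try w_p = A*cos(x) + B*sin(x). Substituting and equating the coefficients of cos(x) and sin(x) gives A = -32/289, B = -60/289, so w_p = -60*sin(x)/289 - 32*cos(x)/289.

w = -60*sin(x)/289 - 32*cos(x)/289 + C1*exp(4*x) + C2*x*exp(4*x)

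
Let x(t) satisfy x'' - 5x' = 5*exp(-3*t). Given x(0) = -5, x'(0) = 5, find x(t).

x = -19/3 + 5*exp(-3*t)/24 + 9*exp(5*t)/8

Characteristic equation r² - 5r = 0 factors as (r - 5)r = 0, so r = 5, 0.
Hence x_h = C1*exp(5*t) + C2.
Try x_p = A*exp(-3*t). Substituting into the equation and dividing by exp(-3*t) gives A = 5/24, so x_p = 5*exp(-3*t)/24.
General solution: x = C2 + 5*exp(-3*t)/24 + C1*exp(5*t).
Apply the initial conditions: x(0) = 5/24 + C1 + C2 = -5 and x'(0) = -5/8 + 5*C1 = 5. Solving gives C1 = 9/8, C2 = -19/3.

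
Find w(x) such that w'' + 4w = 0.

Characteristic equation r² + 4 = 0 has discriminant (0)² - 4·(4) = -16 < 0, so r = ± 2i.
Hence w_h = C1*cos(2*x) + C2*sin(2*x).

w = C1*cos(2*x) + C2*sin(2*x)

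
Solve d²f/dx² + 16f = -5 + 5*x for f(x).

Characteristic equation r² + 16 = 0 has discriminant (0)² - 4·(16) = -64 < 0, so r = ± 4i.
Hence f_h = C1*cos(4*x) + C2*sin(4*x).
For the particular solution try f_p = A0 + A1*x. Substituting and matching coefficients of each power of x gives A0 = -5/16, A1 = 5/16, so f_p = -5/16 + 5*x/16.

f = -5/16 + 5*x/16 + C1*cos(4*x) + C2*sin(4*x)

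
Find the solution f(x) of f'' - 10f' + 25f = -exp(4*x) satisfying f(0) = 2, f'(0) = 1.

f = -exp(4*x) + 3*exp(5*x) - 10*x*exp(5*x)

Characteristic equation r² - 10r + 25 = 0 has discriminant (-10)² - 4·(25) = 0, so r = 5 is a repeated root.
Hence f_h = (C1 + C2*x)*exp(5*x).
Try f_p = A*exp(4*x). Substituting into the equation and dividing by exp(4*x) gives A = -1, so f_p = -exp(4*x).
General solution: f = -exp(4*x) + C1*exp(5*x) + C2*x*exp(5*x).
Apply the initial conditions: f(0) = -1 + C1 = 2 and f'(0) = -4 + C2 + 5*C1 = 1. Solving gives C1 = 3, C2 = -10.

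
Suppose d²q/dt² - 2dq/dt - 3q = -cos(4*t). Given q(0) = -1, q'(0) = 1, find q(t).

q = -69*exp(-t)/68 - 3*exp(3*t)/100 + 8*sin(4*t)/425 + 19*cos(4*t)/425

Characteristic equation r² - 2r - 3 = 0 factors as (r - 3)(r + 1) = 0, so r = 3, -1.
Hence q_h = C1*exp(3*t) + C2*exp(-t).
Try q_p = A*cos(4*t) + B*sin(4*t). Substituting and equating the coefficients of cos(4t) and sin(4t) gives A = 19/425, B = 8/425, so q_p = 8*sin(4*t)/425 + 19*cos(4*t)/425.
General solution: q = 8*sin(4*t)/425 + 19*cos(4*t)/425 + C1*exp(3*t) + C2*exp(-t).
Apply the initial conditions: q(0) = 19/425 + C1 + C2 = -1 and q'(0) = 32/425 - C2 + 3*C1 = 1. Solving gives C1 = -3/100, C2 = -69/68.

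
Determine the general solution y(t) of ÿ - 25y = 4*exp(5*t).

Characteristic equation r² - 25 = 0 factors as (r - 5)(r + 5) = 0, so r = 5, -5.
Hence y_h = C1*exp(5*t) + C2*exp(-5*t).
Since exp(5*t) solves the homogeneous equation (r = 5 is a root of multiplicity 1), multiply the trial by t. Try y_p = A*t*exp(5*t). Substituting into the equation and dividing by exp(5*t) gives A = 2/5, so y_p = 2*t*exp(5*t)/5.

y = C1*exp(5*t) + C2*exp(-5*t) + 2*t*exp(5*t)/5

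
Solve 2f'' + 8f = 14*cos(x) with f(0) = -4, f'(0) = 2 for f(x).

Divide through by 2: f'' + 4f = 7*cos(x).
Characteristic equation r² + 4 = 0 has discriminant (0)² - 4·(4) = -16 < 0, so r = ± 2i.
Hence f_h = C1*cos(2*x) + C2*sin(2*x).
Try f_p = A*cos(x) + B*sin(x). Substituting and equating the coefficients of cos(x) and sin(x) gives A = 7/3, B = 0, so f_p = 7*cos(x)/3.
General solution: f = 7*cos(x)/3 + C1*cos(2*x) + C2*sin(2*x).
Apply the initial conditions: f(0) = 7/3 + C1 = -4 and f'(0) = 2*C2 = 2. Solving gives C1 = -19/3, C2 = 1.

f = -19*cos(2*x)/3 + 7*cos(x)/3 + sin(2*x)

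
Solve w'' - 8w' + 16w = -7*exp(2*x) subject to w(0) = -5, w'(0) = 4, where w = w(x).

Characteristic equation r² - 8r + 16 = 0 has discriminant (-8)² - 4·(16) = 0, so r = 4 is a repeated root.
Hence w_h = (C1 + C2*x)*exp(4*x).
Try w_p = A*exp(2*x). Substituting into the equation and dividing by exp(2*x) gives A = -7/4, so w_p = -7*exp(2*x)/4.
General solution: w = -7*exp(2*x)/4 + C1*exp(4*x) + C2*x*exp(4*x).
Apply the initial conditions: w(0) = -7/4 + C1 = -5 and w'(0) = -7/2 + C2 + 4*C1 = 4. Solving gives C1 = -13/4, C2 = 41/2.

w = -13*exp(4*x)/4 - 7*exp(2*x)/4 + 41*x*exp(4*x)/2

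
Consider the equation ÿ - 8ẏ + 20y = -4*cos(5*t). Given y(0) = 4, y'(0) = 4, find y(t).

Characteristic equation r² - 8r + 20 = 0 has discriminant (-8)² - 4·(20) = -16 < 0, so r = 4 ± 2i.
Hence y_h = C1*cos(2*t)*exp(4*t) + C2*exp(4*t)*sin(2*t).
Try y_p = A*cos(5*t) + B*sin(5*t). Substituting and equating the coefficients of cos(5t) and sin(5t) gives A = 4/325, B = 32/325, so y_p = 4*cos(5*t)/325 + 32*sin(5*t)/325.
General solution: y = 4*cos(5*t)/325 + 32*sin(5*t)/325 + C1*cos(2*t)*exp(4*t) + C2*exp(4*t)*sin(2*t).
Apply the initial conditions: y(0) = 4/325 + C1 = 4 and y'(0) = 32/65 + 2*C2 + 4*C1 = 4. Solving gives C1 = 1296/325, C2 = -2022/325.

y = 4*cos(5*t)/325 + 32*sin(5*t)/325 - 2022*exp(4*t)*sin(2*t)/325 + 1296*cos(2*t)*exp(4*t)/325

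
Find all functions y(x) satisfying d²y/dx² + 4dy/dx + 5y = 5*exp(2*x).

y = 5*exp(2*x)/17 + C1*cos(x)*exp(-2*x) + C2*exp(-2*x)*sin(x)

Characteristic equation r² + 4r + 5 = 0 has discriminant (4)² - 4·(5) = -4 < 0, so r = -2 ± i.
Hence y_h = C1*cos(x)*exp(-2*x) + C2*exp(-2*x)*sin(x).
Try y_p = A*exp(2*x). Substituting into the equation and dividing by exp(2*x) gives A = 5/17, so y_p = 5*exp(2*x)/17.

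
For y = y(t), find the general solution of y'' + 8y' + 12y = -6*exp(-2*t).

Characteristic equation r² + 8r + 12 = 0 factors as (r + 6)(r + 2) = 0, so r = -6, -2.
Hence y_h = C1*exp(-6*t) + C2*exp(-2*t).
Since exp(-2*t) solves the homogeneous equation (r = -2 is a root of multiplicity 1), multiply the trial by t. Try y_p = A*t*exp(-2*t). Substituting into the equation and dividing by exp(-2*t) gives A = -3/2, so y_p = -3*t*exp(-2*t)/2.

y = C1*exp(-6*t) + C2*exp(-2*t) - 3*t*exp(-2*t)/2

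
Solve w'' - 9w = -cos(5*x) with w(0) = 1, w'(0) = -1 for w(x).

Characteristic equation r² - 9 = 0 factors as (r - 3)(r + 3) = 0, so r = 3, -3.
Hence w_h = C1*exp(3*x) + C2*exp(-3*x).
Try w_p = A*cos(5*x) + B*sin(5*x). Substituting and equating the coefficients of cos(5x) and sin(5x) gives A = 1/34, B = 0, so w_p = cos(5*x)/34.
General solution: w = cos(5*x)/34 + C1*exp(3*x) + C2*exp(-3*x).
Apply the initial conditions: w(0) = 1/34 + C1 + C2 = 1 and w'(0) = -3*C2 + 3*C1 = -1. Solving gives C1 = 65/204, C2 = 133/204.

w = cos(5*x)/34 + 65*exp(3*x)/204 + 133*exp(-3*x)/204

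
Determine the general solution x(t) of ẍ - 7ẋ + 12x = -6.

x = -1/2 + C1*exp(4*t) + C2*exp(3*t)

Characteristic equation r² - 7r + 12 = 0 factors as (r - 4)(r - 3) = 0, so r = 4, 3.
Hence x_h = C1*exp(4*t) + C2*exp(3*t).
For the particular solution try x_p = A0. Substituting and matching coefficients of each power of t gives A0 = -1/2, so x_p = -1/2.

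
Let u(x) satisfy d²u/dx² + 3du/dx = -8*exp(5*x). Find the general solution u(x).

Characteristic equation r² + 3r = 0 factors as (r + 3)r = 0, so r = -3, 0.
Hence u_h = C1*exp(-3*x) + C2.
Try u_p = A*exp(5*x). Substituting into the equation and dividing by exp(5*x) gives A = -1/5, so u_p = -exp(5*x)/5.

u = C2 - exp(5*x)/5 + C1*exp(-3*x)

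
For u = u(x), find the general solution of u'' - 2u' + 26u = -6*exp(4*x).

Characteristic equation r² - 2r + 26 = 0 has discriminant (-2)² - 4·(26) = -100 < 0, so r = 1 ± 5i.
Hence u_h = C1*cos(5*x)*exp(x) + C2*exp(x)*sin(5*x).
Try u_p = A*exp(4*x). Substituting into the equation and dividing by exp(4*x) gives A = -3/17, so u_p = -3*exp(4*x)/17.

u = -3*exp(4*x)/17 + C1*cos(5*x)*exp(x) + C2*exp(x)*sin(5*x)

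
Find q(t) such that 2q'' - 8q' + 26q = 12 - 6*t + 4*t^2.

q = 870/2197 - 23*t/169 + 2*t**2/13 + C1*cos(3*t)*exp(2*t) + C2*exp(2*t)*sin(3*t)

Divide through by 2: q'' - 4q' + 13q = 6 - 3*t + 2*t^2.
Characteristic equation r² - 4r + 13 = 0 has discriminant (-4)² - 4·(13) = -36 < 0, so r = 2 ± 3i.
Hence q_h = C1*cos(3*t)*exp(2*t) + C2*exp(2*t)*sin(3*t).
For the particular solution try q_p = A0 + A1*t + A2*t^2. Substituting and matching coefficients of each power of t gives A0 = 870/2197, A1 = -23/169, A2 = 2/13, so q_p = 870/2197 - 23*t/169 + 2*t^2/13.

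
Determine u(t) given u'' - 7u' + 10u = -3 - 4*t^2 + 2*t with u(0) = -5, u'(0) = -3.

u = -59/125 - 20*exp(2*t)/3 - 9*t/25 - 2*t**2/5 + 802*exp(5*t)/375

Characteristic equation r² - 7r + 10 = 0 factors as (r - 5)(r - 2) = 0, so r = 5, 2.
Hence u_h = C1*exp(5*t) + C2*exp(2*t).
For the particular solution try u_p = A0 + A1*t + A2*t^2. Substituting and matching coefficients of each power of t gives A0 = -59/125, A1 = -9/25, A2 = -2/5, so u_p = -59/125 - 9*t/25 - 2*t^2/5.
General solution: u = -59/125 - 9*t/25 - 2*t^2/5 + C1*exp(5*t) + C2*exp(2*t).
Apply the initial conditions: u(0) = -59/125 + C1 + C2 = -5 and u'(0) = -9/25 + 2*C2 + 5*C1 = -3. Solving gives C1 = 802/375, C2 = -20/3.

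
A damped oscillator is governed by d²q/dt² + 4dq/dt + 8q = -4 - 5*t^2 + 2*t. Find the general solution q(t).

q = -25/32 - 5*t**2/8 + 7*t/8 + C1*cos(2*t)*exp(-2*t) + C2*exp(-2*t)*sin(2*t)

Characteristic equation r² + 4r + 8 = 0 has discriminant (4)² - 4·(8) = -16 < 0, so r = -2 ± 2i.
Hence q_h = C1*cos(2*t)*exp(-2*t) + C2*exp(-2*t)*sin(2*t).
For the particular solution try q_p = A0 + A1*t + A2*t^2. Substituting and matching coefficients of each power of t gives A0 = -25/32, A1 = 7/8, A2 = -5/8, so q_p = -25/32 - 5*t^2/8 + 7*t/8.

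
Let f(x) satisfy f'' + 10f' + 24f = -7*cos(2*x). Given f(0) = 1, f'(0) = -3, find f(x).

Characteristic equation r² + 10r + 24 = 0 factors as (r + 4)(r + 6) = 0, so r = -4, -6.
Hence f_h = C1*exp(-4*x) + C2*exp(-6*x).
Try f_p = A*cos(2*x) + B*sin(2*x). Substituting and equating the coefficients of cos(2x) and sin(2x) gives A = -7/40, B = -7/40, so f_p = -7*cos(2*x)/40 - 7*sin(2*x)/40.
General solution: f = -7*cos(2*x)/40 - 7*sin(2*x)/40 + C1*exp(-4*x) + C2*exp(-6*x).
Apply the initial conditions: f(0) = -7/40 + C1 + C2 = 1 and f'(0) = -7/20 - 6*C2 - 4*C1 = -3. Solving gives C1 = 11/5, C2 = -41/40.

f = -41*exp(-6*x)/40 - 7*cos(2*x)/40 - 7*sin(2*x)/40 + 11*exp(-4*x)/5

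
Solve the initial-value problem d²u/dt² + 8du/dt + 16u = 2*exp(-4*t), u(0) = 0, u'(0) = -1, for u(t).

u = t**2*exp(-4*t) - t*exp(-4*t)

Characteristic equation r² + 8r + 16 = 0 has discriminant (8)² - 4·(16) = 0, so r = -4 is a repeated root.
Hence u_h = (C1 + C2*t)*exp(-4*t).
Since exp(-4*t) solves the homogeneous equation (r = -4 is a root of multiplicity 2), multiply the trial by t^2. Try u_p = A*t^2*exp(-4*t). Substituting into the equation and dividing by exp(-4*t) gives A = 1, so u_p = t^2*exp(-4*t).
General solution: u = C1*exp(-4*t) + t^2*exp(-4*t) + C2*t*exp(-4*t).
Apply the initial conditions: u(0) = C1 = 0 and u'(0) = C2 - 4*C1 = -1. Solving gives C1 = 0, C2 = -1.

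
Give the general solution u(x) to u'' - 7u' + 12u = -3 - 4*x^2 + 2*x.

Characteristic equation r² - 7r + 12 = 0 factors as (r - 3)(r - 4) = 0, so r = 3, 4.
Hence u_h = C1*exp(3*x) + C2*exp(4*x).
For the particular solution try u_p = A0 + A1*x + A2*x^2. Substituting and matching coefficients of each power of x gives A0 = -35/108, A1 = -2/9, A2 = -1/3, so u_p = -35/108 - 2*x/9 - x^2/3.

u = -35/108 - 2*x/9 - x**2/3 + C1*exp(3*x) + C2*exp(4*x)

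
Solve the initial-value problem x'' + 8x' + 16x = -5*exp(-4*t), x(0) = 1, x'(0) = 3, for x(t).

Characteristic equation r² + 8r + 16 = 0 has discriminant (8)² - 4·(16) = 0, so r = -4 is a repeated root.
Hence x_h = (C1 + C2*t)*exp(-4*t).
Since exp(-4*t) solves the homogeneous equation (r = -4 is a root of multiplicity 2), multiply the trial by t^2. Try x_p = A*t^2*exp(-4*t). Substituting into the equation and dividing by exp(-4*t) gives A = -5/2, so x_p = -5*t^2*exp(-4*t)/2.
General solution: x = C1*exp(-4*t) - 5*t^2*exp(-4*t)/2 + C2*t*exp(-4*t).
Apply the initial conditions: x(0) = C1 = 1 and x'(0) = C2 - 4*C1 = 3. Solving gives C1 = 1, C2 = 7.

x = 7*t*exp(-4*t) - 5*t**2*exp(-4*t)/2 + exp(-4*t)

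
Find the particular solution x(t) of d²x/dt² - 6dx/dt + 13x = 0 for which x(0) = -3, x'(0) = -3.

Characteristic equation r² - 6r + 13 = 0 has discriminant (-6)² - 4·(13) = -16 < 0, so r = 3 ± 2i.
Hence x_h = C1*cos(2*t)*exp(3*t) + C2*exp(3*t)*sin(2*t).
Apply the initial conditions: x(0) = C1 = -3 and x'(0) = 2*C2 + 3*C1 = -3. Solving gives C1 = -3, C2 = 3.

x = -3*cos(2*t)*exp(3*t) + 3*exp(3*t)*sin(2*t)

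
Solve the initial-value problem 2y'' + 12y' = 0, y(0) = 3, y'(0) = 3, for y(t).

y = 7/2 - exp(-6*t)/2

Divide through by 2: y'' + 6y' = 0.
Characteristic equation r² + 6r = 0 factors as (r + 6)r = 0, so r = -6, 0.
Hence y_h = C1*exp(-6*t) + C2.
Apply the initial conditions: y(0) = C1 + C2 = 3 and y'(0) = -6*C1 = 3. Solving gives C1 = -1/2, C2 = 7/2.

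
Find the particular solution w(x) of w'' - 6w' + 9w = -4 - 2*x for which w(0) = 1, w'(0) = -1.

Characteristic equation r² - 6r + 9 = 0 has discriminant (-6)² - 4·(9) = 0, so r = 3 is a repeated root.
Hence w_h = (C1 + C2*x)*exp(3*x).
For the particular solution try w_p = A0 + A1*x. Substituting and matching coefficients of each power of x gives A0 = -16/27, A1 = -2/9, so w_p = -16/27 - 2*x/9.
General solution: w = -16/27 - 2*x/9 + C1*exp(3*x) + C2*x*exp(3*x).
Apply the initial conditions: w(0) = -16/27 + C1 = 1 and w'(0) = -2/9 + C2 + 3*C1 = -1. Solving gives C1 = 43/27, C2 = -50/9.

w = -16/27 - 2*x/9 + 43*exp(3*x)/27 - 50*x*exp(3*x)/9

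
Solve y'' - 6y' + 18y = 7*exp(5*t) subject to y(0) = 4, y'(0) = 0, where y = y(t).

y = 7*exp(5*t)/13 - 170*exp(3*t)*sin(3*t)/39 + 45*cos(3*t)*exp(3*t)/13

Characteristic equation r² - 6r + 18 = 0 has discriminant (-6)² - 4·(18) = -36 < 0, so r = 3 ± 3i.
Hence y_h = C1*cos(3*t)*exp(3*t) + C2*exp(3*t)*sin(3*t).
Try y_p = A*exp(5*t). Substituting into the equation and dividing by exp(5*t) gives A = 7/13, so y_p = 7*exp(5*t)/13.
General solution: y = 7*exp(5*t)/13 + C1*cos(3*t)*exp(3*t) + C2*exp(3*t)*sin(3*t).
Apply the initial conditions: y(0) = 7/13 + C1 = 4 and y'(0) = 35/13 + 3*C1 + 3*C2 = 0. Solving gives C1 = 45/13, C2 = -170/39.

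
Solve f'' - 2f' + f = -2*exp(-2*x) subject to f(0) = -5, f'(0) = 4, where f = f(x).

Characteristic equation r² - 2r + 1 = 0 has discriminant (-2)² - 4·(1) = 0, so r = 1 is a repeated root.
Hence f_h = (C1 + C2*x)*exp(x).
Try f_p = A*exp(-2*x). Substituting into the equation and dividing by exp(-2*x) gives A = -2/9, so f_p = -2*exp(-2*x)/9.
General solution: f = -2*exp(-2*x)/9 + C1*exp(x) + C2*x*exp(x).
Apply the initial conditions: f(0) = -2/9 + C1 = -5 and f'(0) = 4/9 + C1 + C2 = 4. Solving gives C1 = -43/9, C2 = 25/3.

f = -43*exp(x)/9 - 2*exp(-2*x)/9 + 25*x*exp(x)/3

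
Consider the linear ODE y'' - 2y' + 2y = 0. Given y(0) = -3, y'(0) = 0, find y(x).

y = -3*cos(x)*exp(x) + 3*exp(x)*sin(x)

Characteristic equation r² - 2r + 2 = 0 has discriminant (-2)² - 4·(2) = -4 < 0, so r = 1 ± i.
Hence y_h = C1*cos(x)*exp(x) + C2*exp(x)*sin(x).
Apply the initial conditions: y(0) = C1 = -3 and y'(0) = C1 + C2 = 0. Solving gives C1 = -3, C2 = 3.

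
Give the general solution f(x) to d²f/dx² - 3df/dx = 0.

f = C2 + C1*exp(3*x)

Characteristic equation r² - 3r = 0 factors as (r - 3)r = 0, so r = 3, 0.
Hence f_h = C1*exp(3*x) + C2.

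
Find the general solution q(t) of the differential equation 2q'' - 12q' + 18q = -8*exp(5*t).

Divide through by 2: q'' - 6q' + 9q = -4*exp(5*t).
Characteristic equation r² - 6r + 9 = 0 has discriminant (-6)² - 4·(9) = 0, so r = 3 is a repeated root.
Hence q_h = (C1 + C2*t)*exp(3*t).
Try q_p = A*exp(5*t). Substituting into the equation and dividing by exp(5*t) gives A = -1, so q_p = -exp(5*t).

q = -exp(5*t) + C1*exp(3*t) + C2*t*exp(3*t)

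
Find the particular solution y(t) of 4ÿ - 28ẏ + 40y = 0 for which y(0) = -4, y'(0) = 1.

Divide through by 4: y'' - 7y' + 10y = 0.
Characteristic equation r² - 7r + 10 = 0 factors as (r - 5)(r - 2) = 0, so r = 5, 2.
Hence y_h = C1*exp(5*t) + C2*exp(2*t).
Apply the initial conditions: y(0) = C1 + C2 = -4 and y'(0) = 2*C2 + 5*C1 = 1. Solving gives C1 = 3, C2 = -7.

y = -7*exp(2*t) + 3*exp(5*t)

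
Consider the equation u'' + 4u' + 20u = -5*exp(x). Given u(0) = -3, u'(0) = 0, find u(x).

u = -exp(x)/5 - 27*exp(-2*x)*sin(4*x)/20 - 14*cos(4*x)*exp(-2*x)/5

Characteristic equation r² + 4r + 20 = 0 has discriminant (4)² - 4·(20) = -64 < 0, so r = -2 ± 4i.
Hence u_h = C1*cos(4*x)*exp(-2*x) + C2*exp(-2*x)*sin(4*x).
Try u_p = A*exp(x). Substituting into the equation and dividing by exp(x) gives A = -1/5, so u_p = -exp(x)/5.
General solution: u = -exp(x)/5 + C1*cos(4*x)*exp(-2*x) + C2*exp(-2*x)*sin(4*x).
Apply the initial conditions: u(0) = -1/5 + C1 = -3 and u'(0) = -1/5 - 2*C1 + 4*C2 = 0. Solving gives C1 = -14/5, C2 = -27/20.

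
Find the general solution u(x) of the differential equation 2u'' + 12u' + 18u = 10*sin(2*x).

u = -60*cos(2*x)/169 + 25*sin(2*x)/169 + C1*exp(-3*x) + C2*x*exp(-3*x)

Divide through by 2: u'' + 6u' + 9u = 5*sin(2*x).
Characteristic equation r² + 6r + 9 = 0 has discriminant (6)² - 4·(9) = 0, so r = -3 is a repeated root.
Hence u_h = (C1 + C2*x)*exp(-3*x).
Try u_p = A*cos(2*x) + B*sin(2*x). Substituting and equating the coefficients of cos(2x) and sin(2x) gives A = -60/169, B = 25/169, so u_p = -60*cos(2*x)/169 + 25*sin(2*x)/169.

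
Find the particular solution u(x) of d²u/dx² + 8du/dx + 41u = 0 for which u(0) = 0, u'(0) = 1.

u = exp(-4*x)*sin(5*x)/5

Characteristic equation r² + 8r + 41 = 0 has discriminant (8)² - 4·(41) = -100 < 0, so r = -4 ± 5i.
Hence u_h = C1*cos(5*x)*exp(-4*x) + C2*exp(-4*x)*sin(5*x).
Apply the initial conditions: u(0) = C1 = 0 and u'(0) = -4*C1 + 5*C2 = 1. Solving gives C1 = 0, C2 = 1/5.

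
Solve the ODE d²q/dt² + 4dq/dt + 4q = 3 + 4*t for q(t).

Characteristic equation r² + 4r + 4 = 0 has discriminant (4)² - 4·(4) = 0, so r = -2 is a repeated root.
Hence q_h = (C1 + C2*t)*exp(-2*t).
For the particular solution try q_p = A0 + A1*t. Substituting and matching coefficients of each power of t gives A0 = -1/4, A1 = 1, so q_p = -1/4 + t.

q = -1/4 + t + C1*exp(-2*t) + C2*t*exp(-2*t)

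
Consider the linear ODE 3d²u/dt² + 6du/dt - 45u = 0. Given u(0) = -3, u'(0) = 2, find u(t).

Divide through by 3: u'' + 2u' - 15u = 0.
Characteristic equation r² + 2r - 15 = 0 factors as (r + 5)(r - 3) = 0, so r = -5, 3.
Hence u_h = C1*exp(-5*t) + C2*exp(3*t).
Apply the initial conditions: u(0) = C1 + C2 = -3 and u'(0) = -5*C1 + 3*C2 = 2. Solving gives C1 = -11/8, C2 = -13/8.

u = -13*exp(3*t)/8 - 11*exp(-5*t)/8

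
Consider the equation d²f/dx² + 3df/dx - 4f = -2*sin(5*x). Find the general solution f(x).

f = 15*cos(5*x)/533 + 29*sin(5*x)/533 + C1*exp(-4*x) + C2*exp(x)

Characteristic equation r² + 3r - 4 = 0 factors as (r + 4)(r - 1) = 0, so r = -4, 1.
Hence f_h = C1*exp(-4*x) + C2*exp(x).
Try f_p = A*cos(5*x) + B*sin(5*x). Substituting and equating the coefficients of cos(5x) and sin(5x) gives A = 15/533, B = 29/533, so f_p = 15*cos(5*x)/533 + 29*sin(5*x)/533.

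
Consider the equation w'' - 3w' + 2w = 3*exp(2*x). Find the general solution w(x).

Characteristic equation r² - 3r + 2 = 0 factors as (r - 1)(r - 2) = 0, so r = 1, 2.
Hence w_h = C1*exp(x) + C2*exp(2*x).
Since exp(2*x) solves the homogeneous equation (r = 2 is a root of multiplicity 1), multiply the trial by x. Try w_p = A*x*exp(2*x). Substituting into the equation and dividing by exp(2*x) gives A = 3, so w_p = 3*x*exp(2*x).

w = C1*exp(x) + C2*exp(2*x) + 3*x*exp(2*x)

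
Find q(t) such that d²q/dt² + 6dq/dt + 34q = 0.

q = C1*cos(5*t)*exp(-3*t) + C2*exp(-3*t)*sin(5*t)

Characteristic equation r² + 6r + 34 = 0 has discriminant (6)² - 4·(34) = -100 < 0, so r = -3 ± 5i.
Hence q_h = C1*cos(5*t)*exp(-3*t) + C2*exp(-3*t)*sin(5*t).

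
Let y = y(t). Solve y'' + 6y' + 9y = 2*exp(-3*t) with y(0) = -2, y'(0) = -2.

Characteristic equation r² + 6r + 9 = 0 has discriminant (6)² - 4·(9) = 0, so r = -3 is a repeated root.
Hence y_h = (C1 + C2*t)*exp(-3*t).
Since exp(-3*t) solves the homogeneous equation (r = -3 is a root of multiplicity 2), multiply the trial by t^2. Try y_p = A*t^2*exp(-3*t). Substituting into the equation and dividing by exp(-3*t) gives A = 1, so y_p = t^2*exp(-3*t).
General solution: y = C1*exp(-3*t) + t^2*exp(-3*t) + C2*t*exp(-3*t).
Apply the initial conditions: y(0) = C1 = -2 and y'(0) = C2 - 3*C1 = -2. Solving gives C1 = -2, C2 = -8.

y = -2*exp(-3*t) + t**2*exp(-3*t) - 8*t*exp(-3*t)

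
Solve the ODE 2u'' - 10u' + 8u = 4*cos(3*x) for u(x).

Divide through by 2: u'' - 5u' + 4u = 2*cos(3*x).
Characteristic equation r² - 5r + 4 = 0 factors as (r - 4)(r - 1) = 0, so r = 4, 1.
Hence u_h = C1*exp(4*x) + C2*exp(x).
Try u_p = A*cos(3*x) + B*sin(3*x). Substituting and equating the coefficients of cos(3x) and sin(3x) gives A = -1/25, B = -3/25, so u_p = -3*sin(3*x)/25 - cos(3*x)/25.

u = -3*sin(3*x)/25 - cos(3*x)/25 + C1*exp(4*x) + C2*exp(x)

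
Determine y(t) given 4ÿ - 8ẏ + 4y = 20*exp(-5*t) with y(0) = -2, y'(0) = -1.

Divide through by 4: y'' - 2y' + y = 5*exp(-5*t).
Characteristic equation r² - 2r + 1 = 0 has discriminant (-2)² - 4·(1) = 0, so r = 1 is a repeated root.
Hence y_h = (C1 + C2*t)*exp(t).
Try y_p = A*exp(-5*t). Substituting into the equation and dividing by exp(-5*t) gives A = 5/36, so y_p = 5*exp(-5*t)/36.
General solution: y = 5*exp(-5*t)/36 + C1*exp(t) + C2*t*exp(t).
Apply the initial conditions: y(0) = 5/36 + C1 = -2 and y'(0) = -25/36 + C1 + C2 = -1. Solving gives C1 = -77/36, C2 = 11/6.

y = -77*exp(t)/36 + 5*exp(-5*t)/36 + 11*t*exp(t)/6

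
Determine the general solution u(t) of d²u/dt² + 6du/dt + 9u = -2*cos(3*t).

Characteristic equation r² + 6r + 9 = 0 has discriminant (6)² - 4·(9) = 0, so r = -3 is a repeated root.
Hence u_h = (C1 + C2*t)*exp(-3*t).
Try u_p = A*cos(3*t) + B*sin(3*t). Substituting and equating the coefficients of cos(3t) and sin(3t) gives A = 0, B = -1/9, so u_p = -sin(3*t)/9.

u = -sin(3*t)/9 + C1*exp(-3*t) + C2*t*exp(-3*t)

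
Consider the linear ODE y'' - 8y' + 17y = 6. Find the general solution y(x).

Characteristic equation r² - 8r + 17 = 0 has discriminant (-8)² - 4·(17) = -4 < 0, so r = 4 ± i.
Hence y_h = C1*cos(x)*exp(4*x) + C2*exp(4*x)*sin(x).
For the particular solution try y_p = A0. Substituting and matching coefficients of each power of x gives A0 = 6/17, so y_p = 6/17.

y = 6/17 + C1*cos(x)*exp(4*x) + C2*exp(4*x)*sin(x)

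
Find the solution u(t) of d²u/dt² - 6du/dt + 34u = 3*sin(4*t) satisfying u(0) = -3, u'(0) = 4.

Characteristic equation r² - 6r + 34 = 0 has discriminant (-6)² - 4·(34) = -100 < 0, so r = 3 ± 5i.
Hence u_h = C1*cos(5*t)*exp(3*t) + C2*exp(3*t)*sin(5*t).
Try u_p = A*cos(4*t) + B*sin(4*t). Substituting and equating the coefficients of cos(4t) and sin(4t) gives A = 2/25, B = 3/50, so u_p = 2*cos(4*t)/25 + 3*sin(4*t)/50.
General solution: u = 2*cos(4*t)/25 + 3*sin(4*t)/50 + C1*cos(5*t)*exp(3*t) + C2*exp(3*t)*sin(5*t).
Apply the initial conditions: u(0) = 2/25 + C1 = -3 and u'(0) = 6/25 + 3*C1 + 5*C2 = 4. Solving gives C1 = -77/25, C2 = 13/5.

u = 2*cos(4*t)/25 + 3*sin(4*t)/50 - 77*cos(5*t)*exp(3*t)/25 + 13*exp(3*t)*sin(5*t)/5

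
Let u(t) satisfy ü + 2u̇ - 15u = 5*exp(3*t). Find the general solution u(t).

u = C1*exp(-5*t) + C2*exp(3*t) + 5*t*exp(3*t)/8

Characteristic equation r² + 2r - 15 = 0 factors as (r + 5)(r - 3) = 0, so r = -5, 3.
Hence u_h = C1*exp(-5*t) + C2*exp(3*t).
Since exp(3*t) solves the homogeneous equation (r = 3 is a root of multiplicity 1), multiply the trial by t. Try u_p = A*t*exp(3*t). Substituting into the equation and dividing by exp(3*t) gives A = 5/8, so u_p = 5*t*exp(3*t)/8.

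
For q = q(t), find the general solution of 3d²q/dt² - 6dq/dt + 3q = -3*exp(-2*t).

Divide through by 3: q'' - 2q' + q = -exp(-2*t).
Characteristic equation r² - 2r + 1 = 0 has discriminant (-2)² - 4·(1) = 0, so r = 1 is a repeated root.
Hence q_h = (C1 + C2*t)*exp(t).
Try q_p = A*exp(-2*t). Substituting into the equation and dividing by exp(-2*t) gives A = -1/9, so q_p = -exp(-2*t)/9.

q = -exp(-2*t)/9 + C1*exp(t) + C2*t*exp(t)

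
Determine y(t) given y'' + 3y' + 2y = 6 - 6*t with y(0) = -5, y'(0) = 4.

Characteristic equation r² + 3r + 2 = 0 factors as (r + 1)(r + 2) = 0, so r = -1, -2.
Hence y_h = C1*exp(-t) + C2*exp(-2*t).
For the particular solution try y_p = A0 + A1*t. Substituting and matching coefficients of each power of t gives A0 = 15/2, A1 = -3, so y_p = 15/2 - 3*t.
General solution: y = 15/2 - 3*t + C1*exp(-t) + C2*exp(-2*t).
Apply the initial conditions: y(0) = 15/2 + C1 + C2 = -5 and y'(0) = -3 - C1 - 2*C2 = 4. Solving gives C1 = -18, C2 = 11/2.

y = 15/2 - 18*exp(-t) - 3*t + 11*exp(-2*t)/2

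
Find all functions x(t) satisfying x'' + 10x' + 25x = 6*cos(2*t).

x = 120*sin(2*t)/841 + 126*cos(2*t)/841 + C1*exp(-5*t) + C2*t*exp(-5*t)

Characteristic equation r² + 10r + 25 = 0 has discriminant (10)² - 4·(25) = 0, so r = -5 is a repeated root.
Hence x_h = (C1 + C2*t)*exp(-5*t).
Try x_p = A*cos(2*t) + B*sin(2*t). Substituting and equating the coefficients of cos(2t) and sin(2t) gives A = 126/841, B = 120/841, so x_p = 120*sin(2*t)/841 + 126*cos(2*t)/841.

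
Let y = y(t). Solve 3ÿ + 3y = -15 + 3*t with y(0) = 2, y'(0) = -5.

Divide through by 3: y'' + y = -5 + t.
Characteristic equation r² + 1 = 0 has discriminant (0)² - 4·(1) = -4 < 0, so r = ± i.
Hence y_h = C1*cos(t) + C2*sin(t).
For the particular solution try y_p = A0 + A1*t. Substituting and matching coefficients of each power of t gives A0 = -5, A1 = 1, so y_p = -5 + t.
General solution: y = -5 + t + C1*cos(t) + C2*sin(t).
Apply the initial conditions: y(0) = -5 + C1 = 2 and y'(0) = 1 + C2 = -5. Solving gives C1 = 7, C2 = -6.

y = -5 + t - 6*sin(t) + 7*cos(t)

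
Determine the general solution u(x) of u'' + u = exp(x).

u = exp(x)/2 + C1*cos(x) + C2*sin(x)

Characteristic equation r² + 1 = 0 has discriminant (0)² - 4·(1) = -4 < 0, so r = ± i.
Hence u_h = C1*cos(x) + C2*sin(x).
Try u_p = A*exp(x). Substituting into the equation and dividing by exp(x) gives A = 1/2, so u_p = exp(x)/2.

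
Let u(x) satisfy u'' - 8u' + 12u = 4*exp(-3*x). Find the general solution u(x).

Characteristic equation r² - 8r + 12 = 0 factors as (r - 6)(r - 2) = 0, so r = 6, 2.
Hence u_h = C1*exp(6*x) + C2*exp(2*x).
Try u_p = A*exp(-3*x). Substituting into the equation and dividing by exp(-3*x) gives A = 4/45, so u_p = 4*exp(-3*x)/45.

u = 4*exp(-3*x)/45 + C1*exp(6*x) + C2*exp(2*x)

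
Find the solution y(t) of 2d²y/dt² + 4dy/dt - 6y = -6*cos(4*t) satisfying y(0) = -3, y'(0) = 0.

Divide through by 2: y'' + 2y' - 3y = -3*cos(4*t).
Characteristic equation r² + 2r - 3 = 0 factors as (r - 1)(r + 3) = 0, so r = 1, -3.
Hence y_h = C1*exp(t) + C2*exp(-3*t).
Try y_p = A*cos(4*t) + B*sin(4*t). Substituting and equating the coefficients of cos(4t) and sin(4t) gives A = 57/425, B = -24/425, so y_p = -24*sin(4*t)/425 + 57*cos(4*t)/425.
General solution: y = -24*sin(4*t)/425 + 57*cos(4*t)/425 + C1*exp(t) + C2*exp(-3*t).
Apply the initial conditions: y(0) = 57/425 + C1 + C2 = -3 and y'(0) = -96/425 + C1 - 3*C2 = 0. Solving gives C1 = -39/17, C2 = -21/25.

y = -39*exp(t)/17 - 24*sin(4*t)/425 - 21*exp(-3*t)/25 + 57*cos(4*t)/425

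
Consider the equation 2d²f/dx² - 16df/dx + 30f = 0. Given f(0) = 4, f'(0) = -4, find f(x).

f = -8*exp(5*x) + 12*exp(3*x)

Divide through by 2: f'' - 8f' + 15f = 0.
Characteristic equation r² - 8r + 15 = 0 factors as (r - 3)(r - 5) = 0, so r = 3, 5.
Hence f_h = C1*exp(3*x) + C2*exp(5*x).
Apply the initial conditions: f(0) = C1 + C2 = 4 and f'(0) = 3*C1 + 5*C2 = -4. Solving gives C1 = 12, C2 = -8.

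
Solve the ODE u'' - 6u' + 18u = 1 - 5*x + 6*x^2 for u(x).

u = -x/18 + x**2/3 + C1*cos(3*x)*exp(3*x) + C2*exp(3*x)*sin(3*x)

Characteristic equation r² - 6r + 18 = 0 has discriminant (-6)² - 4·(18) = -36 < 0, so r = 3 ± 3i.
Hence u_h = C1*cos(3*x)*exp(3*x) + C2*exp(3*x)*sin(3*x).
For the particular solution try u_p = A0 + A1*x + A2*x^2. Substituting and matching coefficients of each power of x gives A0 = 0, A1 = -1/18, A2 = 1/3, so u_p = -x/18 + x^2/3.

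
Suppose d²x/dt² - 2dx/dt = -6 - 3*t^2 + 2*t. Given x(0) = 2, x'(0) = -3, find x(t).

Characteristic equation r² - 2r = 0 factors as (r - 2)r = 0, so r = 2, 0.
Hence x_h = C1*exp(2*t) + C2.
Since 0 is a characteristic root (multiplicity 1), multiply the polynomial trial by t: try x_p = t*(A0 + A1*t + A2*t^2). Substituting and matching coefficients of each power of t gives A0 = 13/4, A1 = 1/4, A2 = 1/2, so x_p = t^3/2 + t^2/4 + 13*t/4.
General solution: x = C2 + t^3/2 + t^2/4 + 13*t/4 + C1*exp(2*t).
Apply the initial conditions: x(0) = C1 + C2 = 2 and x'(0) = 13/4 + 2*C1 = -3. Solving gives C1 = -25/8, C2 = 41/8.

x = 41/8 + t**3/2 - 25*exp(2*t)/8 + t**2/4 + 13*t/4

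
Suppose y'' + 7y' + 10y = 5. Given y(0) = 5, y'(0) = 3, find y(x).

y = 1/2 - 4*exp(-5*x) + 17*exp(-2*x)/2

Characteristic equation r² + 7r + 10 = 0 factors as (r + 5)(r + 2) = 0, so r = -5, -2.
Hence y_h = C1*exp(-5*x) + C2*exp(-2*x).
For the particular solution try y_p = A0. Substituting and matching coefficients of each power of x gives A0 = 1/2, so y_p = 1/2.
General solution: y = 1/2 + C1*exp(-5*x) + C2*exp(-2*x).
Apply the initial conditions: y(0) = 1/2 + C1 + C2 = 5 and y'(0) = -5*C1 - 2*C2 = 3. Solving gives C1 = -4, C2 = 17/2.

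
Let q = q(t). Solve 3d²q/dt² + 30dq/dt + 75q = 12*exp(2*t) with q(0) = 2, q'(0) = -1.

Divide through by 3: q'' + 10q' + 25q = 4*exp(2*t).
Characteristic equation r² + 10r + 25 = 0 has discriminant (10)² - 4·(25) = 0, so r = -5 is a repeated root.
Hence q_h = (C1 + C2*t)*exp(-5*t).
Try q_p = A*exp(2*t). Substituting into the equation and dividing by exp(2*t) gives A = 4/49, so q_p = 4*exp(2*t)/49.
General solution: q = 4*exp(2*t)/49 + C1*exp(-5*t) + C2*t*exp(-5*t).
Apply the initial conditions: q(0) = 4/49 + C1 = 2 and q'(0) = 8/49 + C2 - 5*C1 = -1. Solving gives C1 = 94/49, C2 = 59/7.

q = 4*exp(2*t)/49 + 94*exp(-5*t)/49 + 59*t*exp(-5*t)/7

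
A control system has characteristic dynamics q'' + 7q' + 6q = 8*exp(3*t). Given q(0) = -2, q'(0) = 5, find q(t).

q = -19*exp(-6*t)/45 - 9*exp(-t)/5 + 2*exp(3*t)/9

Characteristic equation r² + 7r + 6 = 0 factors as (r + 1)(r + 6) = 0, so r = -1, -6.
Hence q_h = C1*exp(-t) + C2*exp(-6*t).
Try q_p = A*exp(3*t). Substituting into the equation and dividing by exp(3*t) gives A = 2/9, so q_p = 2*exp(3*t)/9.
General solution: q = 2*exp(3*t)/9 + C1*exp(-t) + C2*exp(-6*t).
Apply the initial conditions: q(0) = 2/9 + C1 + C2 = -2 and q'(0) = 2/3 - C1 - 6*C2 = 5. Solving gives C1 = -9/5, C2 = -19/45.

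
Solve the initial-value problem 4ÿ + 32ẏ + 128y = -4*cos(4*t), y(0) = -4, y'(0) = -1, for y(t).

y = -sin(4*t)/40 - cos(4*t)/80 - 337*exp(-4*t)*sin(4*t)/80 - 319*cos(4*t)*exp(-4*t)/80

Divide through by 4: y'' + 8y' + 32y = -cos(4*t).
Characteristic equation r² + 8r + 32 = 0 has discriminant (8)² - 4·(32) = -64 < 0, so r = -4 ± 4i.
Hence y_h = C1*cos(4*t)*exp(-4*t) + C2*exp(-4*t)*sin(4*t).
Try y_p = A*cos(4*t) + B*sin(4*t). Substituting and equating the coefficients of cos(4t) and sin(4t) gives A = -1/80, B = -1/40, so y_p = -sin(4*t)/40 - cos(4*t)/80.
General solution: y = -sin(4*t)/40 - cos(4*t)/80 + C1*cos(4*t)*exp(-4*t) + C2*exp(-4*t)*sin(4*t).
Apply the initial conditions: y(0) = -1/80 + C1 = -4 and y'(0) = -1/10 - 4*C1 + 4*C2 = -1. Solving gives C1 = -319/80, C2 = -337/80.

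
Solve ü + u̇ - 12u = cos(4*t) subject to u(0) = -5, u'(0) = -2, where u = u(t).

Characteristic equation r² + r - 12 = 0 factors as (r + 4)(r - 3) = 0, so r = -4, 3.
Hence u_h = C1*exp(-4*t) + C2*exp(3*t).
Try u_p = A*cos(4*t) + B*sin(4*t). Substituting and equating the coefficients of cos(4t) and sin(4t) gives A = -7/200, B = 1/200, so u_p = -7*cos(4*t)/200 + sin(4*t)/200.
General solution: u = -7*cos(4*t)/200 + sin(4*t)/200 + C1*exp(-4*t) + C2*exp(3*t).
Apply the initial conditions: u(0) = -7/200 + C1 + C2 = -5 and u'(0) = 1/50 - 4*C1 + 3*C2 = -2. Solving gives C1 = -103/56, C2 = -547/175.

u = -547*exp(3*t)/175 - 103*exp(-4*t)/56 - 7*cos(4*t)/200 + sin(4*t)/200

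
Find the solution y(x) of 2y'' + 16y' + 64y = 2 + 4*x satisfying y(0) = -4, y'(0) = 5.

Divide through by 2: y'' + 8y' + 32y = 1 + 2*x.
Characteristic equation r² + 8r + 32 = 0 has discriminant (8)² - 4·(32) = -64 < 0, so r = -4 ± 4i.
Hence y_h = C1*cos(4*x)*exp(-4*x) + C2*exp(-4*x)*sin(4*x).
For the particular solution try y_p = A0 + A1*x. Substituting and matching coefficients of each power of x gives A0 = 1/64, A1 = 1/16, so y_p = 1/64 + x/16.
General solution: y = 1/64 + x/16 + C1*cos(4*x)*exp(-4*x) + C2*exp(-4*x)*sin(4*x).
Apply the initial conditions: y(0) = 1/64 + C1 = -4 and y'(0) = 1/16 - 4*C1 + 4*C2 = 5. Solving gives C1 = -257/64, C2 = -89/32.

y = 1/64 + x/16 - 257*cos(4*x)*exp(-4*x)/64 - 89*exp(-4*x)*sin(4*x)/32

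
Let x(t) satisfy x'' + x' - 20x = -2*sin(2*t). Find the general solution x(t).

x = cos(2*t)/145 + 12*sin(2*t)/145 + C1*exp(-5*t) + C2*exp(4*t)

Characteristic equation r² + r - 20 = 0 factors as (r + 5)(r - 4) = 0, so r = -5, 4.
Hence x_h = C1*exp(-5*t) + C2*exp(4*t).
Try x_p = A*cos(2*t) + B*sin(2*t). Substituting and equating the coefficients of cos(2t) and sin(2t) gives A = 1/145, B = 12/145, so x_p = cos(2*t)/145 + 12*sin(2*t)/145.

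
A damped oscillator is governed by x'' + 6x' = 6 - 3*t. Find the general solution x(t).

Characteristic equation r² + 6r = 0 factors as (r + 6)r = 0, so r = -6, 0.
Hence x_h = C1*exp(-6*t) + C2.
Since 0 is a characteristic root (multiplicity 1), multiply the polynomial trial by t: try x_p = t*(A0 + A1*t). Substituting and matching coefficients of each power of t gives A0 = 13/12, A1 = -1/4, so x_p = -t^2/4 + 13*t/12.

x = C2 - t**2/4 + 13*t/12 + C1*exp(-6*t)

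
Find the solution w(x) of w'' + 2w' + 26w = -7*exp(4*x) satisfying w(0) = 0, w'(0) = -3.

w = -7*exp(4*x)/50 - 23*exp(-x)*sin(5*x)/50 + 7*cos(5*x)*exp(-x)/50

Characteristic equation r² + 2r + 26 = 0 has discriminant (2)² - 4·(26) = -100 < 0, so r = -1 ± 5i.
Hence w_h = C1*cos(5*x)*exp(-x) + C2*exp(-x)*sin(5*x).
Try w_p = A*exp(4*x). Substituting into the equation and dividing by exp(4*x) gives A = -7/50, so w_p = -7*exp(4*x)/50.
General solution: w = -7*exp(4*x)/50 + C1*cos(5*x)*exp(-x) + C2*exp(-x)*sin(5*x).
Apply the initial conditions: w(0) = -7/50 + C1 = 0 and w'(0) = -14/25 - C1 + 5*C2 = -3. Solving gives C1 = 7/50, C2 = -23/50.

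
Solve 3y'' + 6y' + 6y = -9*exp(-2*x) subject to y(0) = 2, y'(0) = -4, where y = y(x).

y = -3*exp(-2*x)/2 - 7*exp(-x)*sin(x)/2 + 7*cos(x)*exp(-x)/2

Divide through by 3: y'' + 2y' + 2y = -3*exp(-2*x).
Characteristic equation r² + 2r + 2 = 0 has discriminant (2)² - 4·(2) = -4 < 0, so r = -1 ± i.
Hence y_h = C1*cos(x)*exp(-x) + C2*exp(-x)*sin(x).
Try y_p = A*exp(-2*x). Substituting into the equation and dividing by exp(-2*x) gives A = -3/2, so y_p = -3*exp(-2*x)/2.
General solution: y = -3*exp(-2*x)/2 + C1*cos(x)*exp(-x) + C2*exp(-x)*sin(x).
Apply the initial conditions: y(0) = -3/2 + C1 = 2 and y'(0) = 3 + C2 - C1 = -4. Solving gives C1 = 7/2, C2 = -7/2.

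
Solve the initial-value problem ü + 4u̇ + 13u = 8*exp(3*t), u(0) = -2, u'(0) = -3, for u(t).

Characteristic equation r² + 4r + 13 = 0 has discriminant (4)² - 4·(13) = -36 < 0, so r = -2 ± 3i.
Hence u_h = C1*cos(3*t)*exp(-2*t) + C2*exp(-2*t)*sin(3*t).
Try u_p = A*exp(3*t). Substituting into the equation and dividing by exp(3*t) gives A = 4/17, so u_p = 4*exp(3*t)/17.
General solution: u = 4*exp(3*t)/17 + C1*cos(3*t)*exp(-2*t) + C2*exp(-2*t)*sin(3*t).
Apply the initial conditions: u(0) = 4/17 + C1 = -2 and u'(0) = 12/17 - 2*C1 + 3*C2 = -3. Solving gives C1 = -38/17, C2 = -139/51.

u = 4*exp(3*t)/17 - 139*exp(-2*t)*sin(3*t)/51 - 38*cos(3*t)*exp(-2*t)/17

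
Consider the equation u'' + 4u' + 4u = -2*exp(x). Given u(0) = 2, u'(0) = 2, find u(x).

u = -2*exp(x)/9 + 20*exp(-2*x)/9 + 20*x*exp(-2*x)/3

Characteristic equation r² + 4r + 4 = 0 has discriminant (4)² - 4·(4) = 0, so r = -2 is a repeated root.
Hence u_h = (C1 + C2*x)*exp(-2*x).
Try u_p = A*exp(x). Substituting into the equation and dividing by exp(x) gives A = -2/9, so u_p = -2*exp(x)/9.
General solution: u = -2*exp(x)/9 + C1*exp(-2*x) + C2*x*exp(-2*x).
Apply the initial conditions: u(0) = -2/9 + C1 = 2 and u'(0) = -2/9 + C2 - 2*C1 = 2. Solving gives C1 = 20/9, C2 = 20/3.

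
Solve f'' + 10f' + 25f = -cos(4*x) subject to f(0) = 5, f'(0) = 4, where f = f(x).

f = -40*sin(4*x)/1681 - 9*cos(4*x)/1681 + 8414*exp(-5*x)/1681 + 1194*x*exp(-5*x)/41

Characteristic equation r² + 10r + 25 = 0 has discriminant (10)² - 4·(25) = 0, so r = -5 is a repeated root.
Hence f_h = (C1 + C2*x)*exp(-5*x).
Try f_p = A*cos(4*x) + B*sin(4*x). Substituting and equating the coefficients of cos(4x) and sin(4x) gives A = -9/1681, B = -40/1681, so f_p = -40*sin(4*x)/1681 - 9*cos(4*x)/1681.
General solution: f = -40*sin(4*x)/1681 - 9*cos(4*x)/1681 + C1*exp(-5*x) + C2*x*exp(-5*x).
Apply the initial conditions: f(0) = -9/1681 + C1 = 5 and f'(0) = -160/1681 + C2 - 5*C1 = 4. Solving gives C1 = 8414/1681, C2 = 1194/41.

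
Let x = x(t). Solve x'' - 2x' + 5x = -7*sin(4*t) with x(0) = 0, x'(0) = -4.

Characteristic equation r² - 2r + 5 = 0 has discriminant (-2)² - 4·(5) = -16 < 0, so r = 1 ± 2i.
Hence x_h = C1*cos(2*t)*exp(t) + C2*exp(t)*sin(2*t).
Try x_p = A*cos(4*t) + B*sin(4*t). Substituting and equating the coefficients of cos(4t) and sin(4t) gives A = -56/185, B = 77/185, so x_p = -56*cos(4*t)/185 + 77*sin(4*t)/185.
General solution: x = -56*cos(4*t)/185 + 77*sin(4*t)/185 + C1*cos(2*t)*exp(t) + C2*exp(t)*sin(2*t).
Apply the initial conditions: x(0) = -56/185 + C1 = 0 and x'(0) = 308/185 + C1 + 2*C2 = -4. Solving gives C1 = 56/185, C2 = -552/185.

x = -56*cos(4*t)/185 + 77*sin(4*t)/185 - 552*exp(t)*sin(2*t)/185 + 56*cos(2*t)*exp(t)/185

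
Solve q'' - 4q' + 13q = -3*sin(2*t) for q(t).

q = -27*sin(2*t)/145 - 24*cos(2*t)/145 + C1*cos(3*t)*exp(2*t) + C2*exp(2*t)*sin(3*t)

Characteristic equation r² - 4r + 13 = 0 has discriminant (-4)² - 4·(13) = -36 < 0, so r = 2 ± 3i.
Hence q_h = C1*cos(3*t)*exp(2*t) + C2*exp(2*t)*sin(3*t).
Try q_p = A*cos(2*t) + B*sin(2*t). Substituting and equating the coefficients of cos(2t) and sin(2t) gives A = -24/145, B = -27/145, so q_p = -27*sin(2*t)/145 - 24*cos(2*t)/145.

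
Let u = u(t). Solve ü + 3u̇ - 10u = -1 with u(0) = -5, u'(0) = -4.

u = 1/10 - 59*exp(2*t)/14 - 31*exp(-5*t)/35

Characteristic equation r² + 3r - 10 = 0 factors as (r - 2)(r + 5) = 0, so r = 2, -5.
Hence u_h = C1*exp(2*t) + C2*exp(-5*t).
For the particular solution try u_p = A0. Substituting and matching coefficients of each power of t gives A0 = 1/10, so u_p = 1/10.
General solution: u = 1/10 + C1*exp(2*t) + C2*exp(-5*t).
Apply the initial conditions: u(0) = 1/10 + C1 + C2 = -5 and u'(0) = -5*C2 + 2*C1 = -4. Solving gives C1 = -59/14, C2 = -31/35.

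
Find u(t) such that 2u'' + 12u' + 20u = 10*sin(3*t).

Divide through by 2: u'' + 6u' + 10u = 5*sin(3*t).
Characteristic equation r² + 6r + 10 = 0 has discriminant (6)² - 4·(10) = -4 < 0, so r = -3 ± i.
Hence u_h = C1*cos(t)*exp(-3*t) + C2*exp(-3*t)*sin(t).
Try u_p = A*cos(3*t) + B*sin(3*t). Substituting and equating the coefficients of cos(3t) and sin(3t) gives A = -18/65, B = 1/65, so u_p = -18*cos(3*t)/65 + sin(3*t)/65.

u = -18*cos(3*t)/65 + sin(3*t)/65 + C1*cos(t)*exp(-3*t) + C2*exp(-3*t)*sin(t)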